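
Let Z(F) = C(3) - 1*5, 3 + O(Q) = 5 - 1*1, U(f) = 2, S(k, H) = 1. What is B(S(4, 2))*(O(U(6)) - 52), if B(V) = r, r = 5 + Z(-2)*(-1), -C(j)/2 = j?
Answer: -816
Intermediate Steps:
O(Q) = 1 (O(Q) = -3 + (5 - 1*1) = -3 + (5 - 1) = -3 + 4 = 1)
C(j) = -2*j
Z(F) = -11 (Z(F) = -2*3 - 1*5 = -6 - 5 = -11)
r = 16 (r = 5 - 11*(-1) = 5 + 11 = 16)
B(V) = 16
B(S(4, 2))*(O(U(6)) - 52) = 16*(1 - 52) = 16*(-51) = -816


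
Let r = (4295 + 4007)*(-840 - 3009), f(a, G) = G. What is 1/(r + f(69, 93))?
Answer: -1/31954305 ≈ -3.1295e-8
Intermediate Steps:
r = -31954398 (r = 8302*(-3849) = -31954398)
1/(r + f(69, 93)) = 1/(-31954398 + 93) = 1/(-31954305) = -1/31954305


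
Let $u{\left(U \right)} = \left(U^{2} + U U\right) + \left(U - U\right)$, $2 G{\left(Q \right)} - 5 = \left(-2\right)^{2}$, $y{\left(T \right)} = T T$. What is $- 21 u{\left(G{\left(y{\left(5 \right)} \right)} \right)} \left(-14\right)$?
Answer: $11907$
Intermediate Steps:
$y{\left(T \right)} = T^{2}$
$G{\left(Q \right)} = \frac{9}{2}$ ($G{\left(Q \right)} = \frac{5}{2} + \frac{\left(-2\right)^{2}}{2} = \frac{5}{2} + \frac{1}{2} \cdot 4 = \frac{5}{2} + 2 = \frac{9}{2}$)
$u{\left(U \right)} = 2 U^{2}$ ($u{\left(U \right)} = \left(U^{2} + U^{2}\right) + 0 = 2 U^{2} + 0 = 2 U^{2}$)
$- 21 u{\left(G{\left(y{\left(5 \right)} \right)} \right)} \left(-14\right) = - 21 \cdot 2 \left(\frac{9}{2}\right)^{2} \left(-14\right) = - 21 \cdot 2 \cdot \frac{81}{4} \left(-14\right) = \left(-21\right) \frac{81}{2} \left(-14\right) = \left(- \frac{1701}{2}\right) \left(-14\right) = 11907$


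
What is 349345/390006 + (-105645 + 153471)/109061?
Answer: 56752342001/42534444366 ≈ 1.3343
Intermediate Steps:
349345/390006 + (-105645 + 153471)/109061 = 349345*(1/390006) + 47826*(1/109061) = 349345/390006 + 47826/109061 = 56752342001/42534444366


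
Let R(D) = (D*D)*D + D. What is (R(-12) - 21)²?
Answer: 3101121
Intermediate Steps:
R(D) = D + D³ (R(D) = D²*D + D = D³ + D = D + D³)
(R(-12) - 21)² = ((-12 + (-12)³) - 21)² = ((-12 - 1728) - 21)² = (-1740 - 21)² = (-1761)² = 3101121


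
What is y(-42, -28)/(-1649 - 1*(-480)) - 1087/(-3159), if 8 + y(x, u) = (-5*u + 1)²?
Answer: -52616/3159 ≈ -16.656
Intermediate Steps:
y(x, u) = -8 + (1 - 5*u)² (y(x, u) = -8 + (-5*u + 1)² = -8 + (1 - 5*u)²)
y(-42, -28)/(-1649 - 1*(-480)) - 1087/(-3159) = (-8 + (-1 + 5*(-28))²)/(-1649 - 1*(-480)) - 1087/(-3159) = (-8 + (-1 - 140)²)/(-1649 + 480) - 1087*(-1/3159) = (-8 + (-141)²)/(-1169) + 1087/3159 = (-8 + 19881)*(-1/1169) + 1087/3159 = 19873*(-1/1169) + 1087/3159 = -17 + 1087/3159 = -52616/3159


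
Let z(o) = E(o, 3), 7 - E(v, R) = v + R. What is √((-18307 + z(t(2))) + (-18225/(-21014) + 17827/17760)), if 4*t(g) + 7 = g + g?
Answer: I*√39827540467026783870/46651080 ≈ 135.28*I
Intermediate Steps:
t(g) = -7/4 + g/2 (t(g) = -7/4 + (g + g)/4 = -7/4 + (2*g)/4 = -7/4 + g/2)
E(v, R) = 7 - R - v (E(v, R) = 7 - (v + R) = 7 - (R + v) = 7 + (-R - v) = 7 - R - v)
z(o) = 4 - o (z(o) = 7 - 1*3 - o = 7 - 3 - o = 4 - o)
√((-18307 + z(t(2))) + (-18225/(-21014) + 17827/17760)) = √((-18307 + (4 - (-7/4 + (½)*2))) + (-18225/(-21014) + 17827/17760)) = √((-18307 + (4 - (-7/4 + 1))) + (-18225*(-1/21014) + 17827*(1/17760))) = √((-18307 + (4 - 1*(-¾))) + (18225/21014 + 17827/17760)) = √((-18307 + (4 + ¾)) + 349146289/186604320) = √((-18307 + 19/4) + 349146289/186604320) = √(-73209/4 + 349146289/186604320) = √(-3414929769431/186604320) = I*√39827540467026783870/46651080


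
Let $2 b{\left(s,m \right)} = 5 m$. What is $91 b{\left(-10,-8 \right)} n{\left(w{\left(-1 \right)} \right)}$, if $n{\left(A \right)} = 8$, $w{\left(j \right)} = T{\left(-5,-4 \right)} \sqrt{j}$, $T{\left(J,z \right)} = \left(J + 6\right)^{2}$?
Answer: $-14560$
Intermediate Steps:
$T{\left(J,z \right)} = \left(6 + J\right)^{2}$
$b{\left(s,m \right)} = \frac{5 m}{2}$
$w{\left(j \right)} = \sqrt{j}$ ($w{\left(j \right)} = \left(6 - 5\right)^{2} \sqrt{j} = 1^{2} \sqrt{j} = 1 \sqrt{j} = \sqrt{j}$)
$91 b{\left(-10,-8 \right)} n{\left(w{\left(-1 \right)} \right)} = 91 \cdot \frac{5}{2} \left(-8\right) 8 = 91 \left(-20\right) 8 = \left(-1820\right) 8 = -14560$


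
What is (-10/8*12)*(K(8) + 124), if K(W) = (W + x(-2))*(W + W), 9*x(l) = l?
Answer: -11180/3 ≈ -3726.7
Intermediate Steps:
x(l) = l/9
K(W) = 2*W*(-2/9 + W) (K(W) = (W + (⅑)*(-2))*(W + W) = (W - 2/9)*(2*W) = (-2/9 + W)*(2*W) = 2*W*(-2/9 + W))
(-10/8*12)*(K(8) + 124) = (-10/8*12)*((2/9)*8*(-2 + 9*8) + 124) = (-10*⅛*12)*((2/9)*8*(-2 + 72) + 124) = (-5/4*12)*((2/9)*8*70 + 124) = -15*(1120/9 + 124) = -15*2236/9 = -11180/3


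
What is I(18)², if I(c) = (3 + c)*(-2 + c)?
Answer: 112896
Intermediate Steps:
I(c) = (-2 + c)*(3 + c)
I(18)² = (-6 + 18 + 18²)² = (-6 + 18 + 324)² = 336² = 112896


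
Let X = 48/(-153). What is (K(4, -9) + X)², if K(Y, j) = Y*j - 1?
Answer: 3621409/2601 ≈ 1392.3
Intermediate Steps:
K(Y, j) = -1 + Y*j
X = -16/51 (X = 48*(-1/153) = -16/51 ≈ -0.31373)
(K(4, -9) + X)² = ((-1 + 4*(-9)) - 16/51)² = ((-1 - 36) - 16/51)² = (-37 - 16/51)² = (-1903/51)² = 3621409/2601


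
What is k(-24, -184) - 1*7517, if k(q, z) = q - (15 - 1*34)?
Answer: -7522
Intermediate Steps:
k(q, z) = 19 + q (k(q, z) = q - (15 - 34) = q - 1*(-19) = q + 19 = 19 + q)
k(-24, -184) - 1*7517 = (19 - 24) - 1*7517 = -5 - 7517 = -7522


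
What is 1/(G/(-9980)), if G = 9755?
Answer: -1996/1951 ≈ -1.0231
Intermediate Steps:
1/(G/(-9980)) = 1/(9755/(-9980)) = 1/(9755*(-1/9980)) = 1/(-1951/1996) = -1996/1951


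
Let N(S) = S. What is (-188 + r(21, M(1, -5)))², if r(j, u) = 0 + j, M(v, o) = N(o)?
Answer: 27889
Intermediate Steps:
M(v, o) = o
r(j, u) = j
(-188 + r(21, M(1, -5)))² = (-188 + 21)² = (-167)² = 27889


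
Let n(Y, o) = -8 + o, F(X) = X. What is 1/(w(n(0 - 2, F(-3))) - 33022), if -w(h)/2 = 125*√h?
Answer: I/(2*(-16511*I + 125*√11)) ≈ -3.0264e-5 + 7.599e-7*I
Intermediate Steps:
w(h) = -250*√h
1/(w(n(0 - 2, F(-3))) - 33022) = 1/(-250*√(-8 - 3) - 33022) = 1/(-250*I*√11 - 33022) = 1/(-33022 - 250*I*√11)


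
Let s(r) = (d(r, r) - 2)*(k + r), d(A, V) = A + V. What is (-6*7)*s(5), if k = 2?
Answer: -2352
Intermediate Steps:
s(r) = (-2 + 2*r)*(2 + r) (s(r) = ((r + r) - 2)*(2 + r) = (2*r - 2)*(2 + r) = (-2 + 2*r)*(2 + r))
(-6*7)*s(5) = (-6*7)*(-4 + 2*5 + 2*5**2) = -42*(-4 + 10 + 2*25) = -42*(-4 + 10 + 50) = -42*56 = -2352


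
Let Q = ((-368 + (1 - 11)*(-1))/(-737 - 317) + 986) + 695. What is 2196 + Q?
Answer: 2043358/527 ≈ 3877.3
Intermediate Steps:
Q = 886066/527 (Q = ((-368 - 10*(-1))/(-1054) + 986) + 695 = ((-368 + 10)*(-1/1054) + 986) + 695 = (-358*(-1/1054) + 986) + 695 = (179/527 + 986) + 695 = 519801/527 + 695 = 886066/527 ≈ 1681.3)
2196 + Q = 2196 + 886066/527 = 2043358/527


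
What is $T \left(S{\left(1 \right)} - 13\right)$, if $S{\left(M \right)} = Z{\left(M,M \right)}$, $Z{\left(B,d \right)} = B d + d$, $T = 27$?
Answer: $-297$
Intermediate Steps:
$Z{\left(B,d \right)} = d + B d$
$S{\left(M \right)} = M \left(1 + M\right)$
$T \left(S{\left(1 \right)} - 13\right) = 27 \left(1 \left(1 + 1\right) - 13\right) = 27 \left(1 \cdot 2 - 13\right) = 27 \left(2 - 13\right) = 27 \left(-11\right) = -297$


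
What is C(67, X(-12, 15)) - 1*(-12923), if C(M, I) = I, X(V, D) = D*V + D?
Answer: 12758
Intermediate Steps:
X(V, D) = D + D*V
C(67, X(-12, 15)) - 1*(-12923) = 15*(1 - 12) - 1*(-12923) = 15*(-11) + 12923 = -165 + 12923 = 12758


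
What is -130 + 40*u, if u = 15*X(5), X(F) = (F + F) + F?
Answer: 8870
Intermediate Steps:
X(F) = 3*F (X(F) = 2*F + F = 3*F)
u = 225 (u = 15*(3*5) = 15*15 = 225)
-130 + 40*u = -130 + 40*225 = -130 + 9000 = 8870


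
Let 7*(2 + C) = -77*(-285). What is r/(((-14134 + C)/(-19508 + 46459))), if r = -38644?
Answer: 1041494444/11001 ≈ 94673.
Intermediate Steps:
C = 3133 (C = -2 + (-77*(-285))/7 = -2 + (⅐)*21945 = -2 + 3135 = 3133)
r/(((-14134 + C)/(-19508 + 46459))) = -38644*(-19508 + 46459)/(-14134 + 3133) = -38644/((-11001/26951)) = -38644/((-11001*1/26951)) = -38644/(-11001/26951) = -38644*(-26951/11001) = 1041494444/11001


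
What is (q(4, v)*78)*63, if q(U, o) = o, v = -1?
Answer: -4914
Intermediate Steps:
(q(4, v)*78)*63 = -1*78*63 = -78*63 = -4914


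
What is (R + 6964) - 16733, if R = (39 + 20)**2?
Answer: -6288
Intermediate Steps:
R = 3481 (R = 59**2 = 3481)
(R + 6964) - 16733 = (3481 + 6964) - 16733 = 10445 - 16733 = -6288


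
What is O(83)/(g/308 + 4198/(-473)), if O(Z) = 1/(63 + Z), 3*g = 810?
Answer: -3311/3866591 ≈ -0.00085631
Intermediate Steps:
g = 270 (g = (⅓)*810 = 270)
O(83)/(g/308 + 4198/(-473)) = 1/((63 + 83)*(270/308 + 4198/(-473))) = 1/(146*(270*(1/308) + 4198*(-1/473))) = 1/(146*(135/154 - 4198/473)) = 1/(146*(-52967/6622)) = (1/146)*(-6622/52967) = -3311/3866591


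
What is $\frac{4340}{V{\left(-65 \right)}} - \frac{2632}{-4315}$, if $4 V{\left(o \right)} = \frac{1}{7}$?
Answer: $\frac{524361432}{4315} \approx 1.2152 \cdot 10^{5}$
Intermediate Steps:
$V{\left(o \right)} = \frac{1}{28}$ ($V{\left(o \right)} = \frac{1}{4 \cdot 7} = \frac{1}{4} \cdot \frac{1}{7} = \frac{1}{28}$)
$\frac{4340}{V{\left(-65 \right)}} - \frac{2632}{-4315} = 4340 \frac{1}{\frac{1}{28}} - \frac{2632}{-4315} = 4340 \cdot 28 - - \frac{2632}{4315} = 121520 + \frac{2632}{4315} = \frac{524361432}{4315}$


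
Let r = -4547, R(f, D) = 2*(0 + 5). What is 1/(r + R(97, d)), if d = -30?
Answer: -1/4537 ≈ -0.00022041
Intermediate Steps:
R(f, D) = 10 (R(f, D) = 2*5 = 10)
1/(r + R(97, d)) = 1/(-4547 + 10) = 1/(-4537) = -1/4537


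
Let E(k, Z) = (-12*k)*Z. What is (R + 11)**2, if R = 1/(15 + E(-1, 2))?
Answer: 184900/1521 ≈ 121.56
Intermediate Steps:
E(k, Z) = -12*Z*k
R = 1/39 (R = 1/(15 - 12*2*(-1)) = 1/(15 + 24) = 1/39 ≈ 0.025641)
(R + 11)**2 = (1/39 + 11)**2 = (430/39)**2 = 184900/1521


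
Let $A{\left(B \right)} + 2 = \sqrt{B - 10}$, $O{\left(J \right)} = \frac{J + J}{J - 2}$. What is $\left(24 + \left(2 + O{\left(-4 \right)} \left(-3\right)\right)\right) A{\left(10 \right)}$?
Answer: $-44$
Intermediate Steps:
$O{\left(J \right)} = \frac{2 J}{-2 + J}$
$A{\left(B \right)} = -2 + \sqrt{-10 + B}$ ($A{\left(B \right)} = -2 + \sqrt{B - 10} = -2 + \sqrt{-10 + B}$)
$\left(24 + \left(2 + O{\left(-4 \right)} \left(-3\right)\right)\right) A{\left(10 \right)} = \left(24 + \left(2 + 2 \left(-4\right) \frac{1}{-2 - 4} \left(-3\right)\right)\right) \left(-2 + \sqrt{-10 + 10}\right) = \left(24 + \left(2 + 2 \left(-4\right) \frac{1}{-6} \left(-3\right)\right)\right) \left(-2 + \sqrt{0}\right) = \left(24 + \left(2 + 2 \left(-4\right) \left(- \frac{1}{6}\right) \left(-3\right)\right)\right) \left(-2 + 0\right) = \left(24 + \left(2 + \frac{4}{3} \left(-3\right)\right)\right) \left(-2\right) = \left(24 + \left(2 - 4\right)\right) \left(-2\right) = \left(24 - 2\right) \left(-2\right) = 22 \left(-2\right) = -44$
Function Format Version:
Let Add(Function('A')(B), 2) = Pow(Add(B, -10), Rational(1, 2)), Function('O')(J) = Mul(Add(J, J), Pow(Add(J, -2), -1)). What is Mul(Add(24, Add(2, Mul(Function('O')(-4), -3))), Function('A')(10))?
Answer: -44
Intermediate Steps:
Function('O')(J) = Mul(2, J, Pow(Add(-2, J), -1)) (Function('O')(J) = Mul(Mul(2, J), Pow(Add(-2, J), -1)) = Mul(2, J, Pow(Add(-2, J), -1)))
Function('A')(B) = Add(-2, Pow(Add(-10, B), Rational(1, 2))) (Function('A')(B) = Add(-2, Pow(Add(B, -10), Rational(1, 2))) = Add(-2, Pow(Add(-10, B), Rational(1, 2))))
Mul(Add(24, Add(2, Mul(Function('O')(-4), -3))), Function('A')(10)) = Mul(Add(24, Add(2, Mul(Mul(2, -4, Pow(Add(-2, -4), -1)), -3))), Add(-2, Pow(Add(-10, 10), Rational(1, 2)))) = Mul(Add(24, Add(2, Mul(Mul(2, -4, Pow(-6, -1)), -3))), Add(-2, Pow(0, Rational(1, 2)))) = Mul(Add(24, Add(2, Mul(Mul(2, -4, Rational(-1, 6)), -3))), Add(-2, 0)) = Mul(Add(24, Add(2, Mul(Rational(4, 3), -3))), -2) = Mul(Add(24, Add(2, -4)), -2) = Mul(Add(24, -2), -2) = Mul(22, -2) = -44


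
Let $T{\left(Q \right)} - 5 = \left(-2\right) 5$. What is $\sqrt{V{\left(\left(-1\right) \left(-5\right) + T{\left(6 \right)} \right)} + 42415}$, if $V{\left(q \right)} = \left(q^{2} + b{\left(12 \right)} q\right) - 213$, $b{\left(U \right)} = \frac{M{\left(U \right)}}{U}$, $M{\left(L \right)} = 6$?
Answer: $\sqrt{42202} \approx 205.43$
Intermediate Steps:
$T{\left(Q \right)} = -5$ ($T{\left(Q \right)} = 5 - 10 = -5$)
$b{\left(U \right)} = \frac{6}{U}$
$V{\left(q \right)} = -213 + q^{2} + \frac{q}{2}$ ($V{\left(q \right)} = \left(q^{2} + \frac{6}{12} q\right) - 213 = \left(q^{2} + 6 \cdot \frac{1}{12} q\right) - 213 = \left(q^{2} + \frac{q}{2}\right) - 213 = -213 + q^{2} + \frac{q}{2}$)
$\sqrt{V{\left(\left(-1\right) \left(-5\right) + T{\left(6 \right)} \right)} + 42415} = \sqrt{\left(-213 + \left(\left(-1\right) \left(-5\right) - 5\right)^{2} + \frac{\left(-1\right) \left(-5\right) - 5}{2}\right) + 42415} = \sqrt{\left(-213 + \left(5 - 5\right)^{2} + \frac{5 - 5}{2}\right) + 42415} = \sqrt{\left(-213 + 0^{2} + \frac{1}{2} \cdot 0\right) + 42415} = \sqrt{\left(-213 + 0 + 0\right) + 42415} = \sqrt{-213 + 42415} = \sqrt{42202}$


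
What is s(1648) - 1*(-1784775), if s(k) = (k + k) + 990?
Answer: 1789061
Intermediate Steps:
s(k) = 990 + 2*k (s(k) = 2*k + 990 = 990 + 2*k)
s(1648) - 1*(-1784775) = (990 + 2*1648) - 1*(-1784775) = (990 + 3296) + 1784775 = 4286 + 1784775 = 1789061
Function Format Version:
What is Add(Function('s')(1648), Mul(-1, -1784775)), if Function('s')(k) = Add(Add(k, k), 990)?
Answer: 1789061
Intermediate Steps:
Function('s')(k) = Add(990, Mul(2, k)) (Function('s')(k) = Add(Mul(2, k), 990) = Add(990, Mul(2, k)))
Add(Function('s')(1648), Mul(-1, -1784775)) = Add(Add(990, Mul(2, 1648)), Mul(-1, -1784775)) = Add(Add(990, 3296), 1784775) = Add(4286, 1784775) = 1789061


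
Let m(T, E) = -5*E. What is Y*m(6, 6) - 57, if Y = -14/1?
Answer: 363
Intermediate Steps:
Y = -14 (Y = -14/1 = -14*1 = -14)
Y*m(6, 6) - 57 = -(-70)*6 - 57 = -14*(-30) - 57 = 420 - 57 = 363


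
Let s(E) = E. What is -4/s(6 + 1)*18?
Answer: -72/7 ≈ -10.286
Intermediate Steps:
-4/s(6 + 1)*18 = -4/(6 + 1)*18 = -4/7*18 = -72/7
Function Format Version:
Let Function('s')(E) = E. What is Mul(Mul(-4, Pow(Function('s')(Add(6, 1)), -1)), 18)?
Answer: Rational(-72, 7) ≈ -10.286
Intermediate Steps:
Mul(Mul(-4, Pow(Function('s')(Add(6, 1)), -1)), 18) = Mul(Mul(-4, Pow(Add(6, 1), -1)), 18) = Mul(Mul(-4, Pow(7, -1)), 18) = Mul(Mul(-4, Rational(1, 7)), 18) = Mul(Rational(-4, 7), 18) = Rational(-72, 7)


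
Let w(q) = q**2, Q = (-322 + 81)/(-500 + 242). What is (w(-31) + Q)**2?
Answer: 61592816041/66564 ≈ 9.2532e+5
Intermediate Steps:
Q = 241/258 (Q = -241/(-258) = -241*(-1/258) = 241/258 ≈ 0.93411)
(w(-31) + Q)**2 = ((-31)**2 + 241/258)**2 = (961 + 241/258)**2 = (248179/258)**2 = 61592816041/66564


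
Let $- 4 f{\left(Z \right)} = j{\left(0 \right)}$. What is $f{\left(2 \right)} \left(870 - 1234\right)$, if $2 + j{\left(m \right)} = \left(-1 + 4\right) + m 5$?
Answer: $91$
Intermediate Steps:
$j{\left(m \right)} = 1 + 5 m$ ($j{\left(m \right)} = -2 + \left(\left(-1 + 4\right) + m 5\right) = -2 + \left(3 + 5 m\right) = 1 + 5 m$)
$f{\left(Z \right)} = - \frac{1}{4}$ ($f{\left(Z \right)} = - \frac{1 + 5 \cdot 0}{4} = - \frac{1 + 0}{4} = \left(- \frac{1}{4}\right) 1 = - \frac{1}{4}$)
$f{\left(2 \right)} \left(870 - 1234\right) = - \frac{870 - 1234}{4} = \left(- \frac{1}{4}\right) \left(-364\right) = 91$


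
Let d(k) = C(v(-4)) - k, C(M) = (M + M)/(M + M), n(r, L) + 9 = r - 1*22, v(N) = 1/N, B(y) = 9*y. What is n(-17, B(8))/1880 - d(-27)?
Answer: -6586/235 ≈ -28.026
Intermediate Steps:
n(r, L) = -31 + r (n(r, L) = -9 + (r - 1*22) = -9 + (r - 22) = -9 + (-22 + r) = -31 + r)
C(M) = 1 (C(M) = (2*M)/((2*M)) = (2*M)*(1/(2*M)) = 1)
d(k) = 1 - k
n(-17, B(8))/1880 - d(-27) = (-31 - 17)/1880 - (1 - 1*(-27)) = -48*1/1880 - (1 + 27) = -6/235 - 1*28 = -6/235 - 28 = -6586/235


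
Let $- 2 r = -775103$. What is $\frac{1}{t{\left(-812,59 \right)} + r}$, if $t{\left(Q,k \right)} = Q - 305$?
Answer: $\frac{2}{772869} \approx 2.5878 \cdot 10^{-6}$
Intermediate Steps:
$r = \frac{775103}{2}$ ($r = \left(- \frac{1}{2}\right) \left(-775103\right) = \frac{775103}{2} \approx 3.8755 \cdot 10^{5}$)
$t{\left(Q,k \right)} = -305 + Q$
$\frac{1}{t{\left(-812,59 \right)} + r} = \frac{1}{\left(-305 - 812\right) + \frac{775103}{2}} = \frac{1}{-1117 + \frac{775103}{2}} = \frac{1}{\frac{772869}{2}} = \frac{2}{772869}$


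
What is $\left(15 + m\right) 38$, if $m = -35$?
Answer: $-760$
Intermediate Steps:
$\left(15 + m\right) 38 = \left(15 - 35\right) 38 = \left(-20\right) 38 = -760$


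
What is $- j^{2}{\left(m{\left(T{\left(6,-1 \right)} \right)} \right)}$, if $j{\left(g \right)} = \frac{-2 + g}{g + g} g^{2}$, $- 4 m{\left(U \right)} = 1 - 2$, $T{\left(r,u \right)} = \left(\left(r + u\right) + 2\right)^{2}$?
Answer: $- \frac{49}{1024} \approx -0.047852$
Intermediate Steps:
$T{\left(r,u \right)} = \left(2 + r + u\right)^{2}$
$m{\left(U \right)} = \frac{1}{4}$ ($m{\left(U \right)} = - \frac{1 - 2}{4} = \left(- \frac{1}{4}\right) \left(-1\right) = \frac{1}{4}$)
$j{\left(g \right)} = \frac{g \left(-2 + g\right)}{2}$ ($j{\left(g \right)} = \frac{-2 + g}{2 g} g^{2} = \frac{g \left(-2 + g\right)}{2}$)
$- j^{2}{\left(m{\left(T{\left(6,-1 \right)} \right)} \right)} = - \left(\frac{1}{2} \cdot \frac{1}{4} \left(-2 + \frac{1}{4}\right)\right)^{2} = - \left(\frac{1}{2} \cdot \frac{1}{4} \left(- \frac{7}{4}\right)\right)^{2} = - \left(- \frac{7}{32}\right)^{2} = \left(-1\right) \frac{49}{1024} = - \frac{49}{1024}$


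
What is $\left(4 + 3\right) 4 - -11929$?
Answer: $11957$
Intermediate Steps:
$\left(4 + 3\right) 4 - -11929 = 7 \cdot 4 + 11929 = 28 + 11929 = 11957$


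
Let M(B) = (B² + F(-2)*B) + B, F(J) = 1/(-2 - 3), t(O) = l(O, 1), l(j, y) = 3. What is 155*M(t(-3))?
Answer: 1767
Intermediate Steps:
t(O) = 3
F(J) = -⅕ (F(J) = 1/(-5) = -⅕)
M(B) = B² + 4*B/5 (M(B) = (B² - B/5) + B = B² + 4*B/5)
155*M(t(-3)) = 155*((⅕)*3*(4 + 5*3)) = 155*((⅕)*3*(4 + 15)) = 155*((⅕)*3*19) = 155*(57/5) = 1767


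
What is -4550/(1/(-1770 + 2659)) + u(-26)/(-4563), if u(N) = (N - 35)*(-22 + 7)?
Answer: -6152369255/1521 ≈ -4.0450e+6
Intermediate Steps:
u(N) = 525 - 15*N (u(N) = (-35 + N)*(-15) = 525 - 15*N)
-4550/(1/(-1770 + 2659)) + u(-26)/(-4563) = -4550/(1/(-1770 + 2659)) + (525 - 15*(-26))/(-4563) = -4550/(1/889) + (525 + 390)*(-1/4563) = -4550/1/889 + 915*(-1/4563) = -4550*889 - 305/1521 = -4044950 - 305/1521 = -6152369255/1521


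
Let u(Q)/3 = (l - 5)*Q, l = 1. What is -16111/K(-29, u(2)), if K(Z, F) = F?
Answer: 16111/24 ≈ 671.29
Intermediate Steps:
u(Q) = -12*Q (u(Q) = 3*((1 - 5)*Q) = 3*(-4*Q) = -12*Q)
-16111/K(-29, u(2)) = -16111/((-12*2)) = -16111/(-24) = -16111*(-1/24) = 16111/24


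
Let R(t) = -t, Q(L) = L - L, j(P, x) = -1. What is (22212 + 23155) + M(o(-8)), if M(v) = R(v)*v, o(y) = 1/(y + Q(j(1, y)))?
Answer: 2903487/64 ≈ 45367.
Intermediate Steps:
Q(L) = 0
o(y) = 1/y (o(y) = 1/(y + 0) = 1/y)
M(v) = -v² (M(v) = (-v)*v = -v²)
(22212 + 23155) + M(o(-8)) = (22212 + 23155) - (1/(-8))² = 45367 - (-⅛)² = 45367 - 1*1/64 = 45367 - 1/64 = 2903487/64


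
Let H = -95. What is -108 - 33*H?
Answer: 3027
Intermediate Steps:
-108 - 33*H = -108 - 33*(-95) = -108 + 3135 = 3027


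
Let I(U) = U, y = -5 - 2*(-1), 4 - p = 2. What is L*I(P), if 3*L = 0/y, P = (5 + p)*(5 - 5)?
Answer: 0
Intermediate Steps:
p = 2 (p = 4 - 1*2 = 4 - 2 = 2)
y = -3 (y = -5 + 2 = -3)
P = 0 (P = (5 + 2)*(5 - 5) = 7*0 = 0)
L = 0 (L = (0/(-3))/3 = (0*(-1/3))/3 = (1/3)*0 = 0)
L*I(P) = 0*0 = 0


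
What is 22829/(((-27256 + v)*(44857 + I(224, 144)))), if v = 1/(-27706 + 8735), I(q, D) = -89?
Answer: -433088959/23148349895136 ≈ -1.8709e-5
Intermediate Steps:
v = -1/18971 (v = 1/(-18971) = -1/18971 ≈ -5.2712e-5)
22829/(((-27256 + v)*(44857 + I(224, 144)))) = 22829/(((-27256 - 1/18971)*(44857 - 89))) = 22829/((-517073577/18971*44768)) = 22829/(-23148349895136/18971) = 22829*(-18971/23148349895136) = -433088959/23148349895136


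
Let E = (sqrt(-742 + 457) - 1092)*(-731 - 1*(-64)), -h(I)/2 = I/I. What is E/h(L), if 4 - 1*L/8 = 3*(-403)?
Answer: -364182 + 667*I*sqrt(285)/2 ≈ -3.6418e+5 + 5630.1*I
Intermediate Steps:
L = 9704 (L = 32 - 24*(-403) = 32 - 8*(-1209) = 32 + 9672 = 9704)
h(I) = -2 (h(I) = -2*I/I = -2*1 = -2)
E = 728364 - 667*I*sqrt(285) (E = (sqrt(-285) - 1092)*(-731 + 64) = (I*sqrt(285) - 1092)*(-667) = (-1092 + I*sqrt(285))*(-667) = 728364 - 667*I*sqrt(285) ≈ 7.2836e+5 - 11260.0*I)
E/h(L) = (728364 - 667*I*sqrt(285))/(-2) = (728364 - 667*I*sqrt(285))*(-1/2) = -364182 + 667*I*sqrt(285)/2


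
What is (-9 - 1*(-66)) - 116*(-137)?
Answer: 15949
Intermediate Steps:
(-9 - 1*(-66)) - 116*(-137) = (-9 + 66) + 15892 = 57 + 15892 = 15949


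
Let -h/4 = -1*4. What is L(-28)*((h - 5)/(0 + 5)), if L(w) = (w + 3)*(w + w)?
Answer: 3080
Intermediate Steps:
h = 16 (h = -(-4)*4 = -4*(-4) = 16)
L(w) = 2*w*(3 + w) (L(w) = (3 + w)*(2*w) = 2*w*(3 + w))
L(-28)*((h - 5)/(0 + 5)) = (2*(-28)*(3 - 28))*((16 - 5)/(0 + 5)) = (2*(-28)*(-25))*(11/5) = 1400*(11*(⅕)) = 1400*(11/5) = 3080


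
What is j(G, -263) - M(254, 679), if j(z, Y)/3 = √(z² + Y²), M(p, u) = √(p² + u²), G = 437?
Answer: -√525557 + 3*√260138 ≈ 805.16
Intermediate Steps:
j(z, Y) = 3*√(Y² + z²) (j(z, Y) = 3*√(z² + Y²) = 3*√(Y² + z²))
j(G, -263) - M(254, 679) = 3*√((-263)² + 437²) - √(254² + 679²) = 3*√(69169 + 190969) - √(64516 + 461041) = 3*√260138 - √525557 = -√525557 + 3*√260138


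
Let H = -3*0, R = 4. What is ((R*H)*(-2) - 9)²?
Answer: 81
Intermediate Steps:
H = 0
((R*H)*(-2) - 9)² = ((4*0)*(-2) - 9)² = (0*(-2) - 9)² = (0 - 9)² = (-9)² = 81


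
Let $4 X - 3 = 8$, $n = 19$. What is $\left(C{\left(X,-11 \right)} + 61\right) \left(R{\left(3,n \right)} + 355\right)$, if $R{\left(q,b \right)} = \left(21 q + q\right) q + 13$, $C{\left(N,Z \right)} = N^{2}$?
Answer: $\frac{310451}{8} \approx 38806.0$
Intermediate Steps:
$X = \frac{11}{4}$ ($X = \frac{3}{4} + \frac{1}{4} \cdot 8 = \frac{3}{4} + 2 = \frac{11}{4} \approx 2.75$)
$R{\left(q,b \right)} = 13 + 22 q^{2}$ ($R{\left(q,b \right)} = 22 q q + 13 = 22 q^{2} + 13 = 13 + 22 q^{2}$)
$\left(C{\left(X,-11 \right)} + 61\right) \left(R{\left(3,n \right)} + 355\right) = \left(\left(\frac{11}{4}\right)^{2} + 61\right) \left(\left(13 + 22 \cdot 3^{2}\right) + 355\right) = \left(\frac{121}{16} + 61\right) \left(\left(13 + 22 \cdot 9\right) + 355\right) = \frac{1097 \left(\left(13 + 198\right) + 355\right)}{16} = \frac{1097 \left(211 + 355\right)}{16} = \frac{1097}{16} \cdot 566 = \frac{310451}{8}$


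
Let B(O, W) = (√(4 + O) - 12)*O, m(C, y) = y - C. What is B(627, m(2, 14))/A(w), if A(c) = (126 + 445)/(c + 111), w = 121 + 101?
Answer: -2505492/571 + 208791*√631/571 ≈ 4797.3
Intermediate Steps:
w = 222
B(O, W) = O*(-12 + √(4 + O)) (B(O, W) = (-12 + √(4 + O))*O = O*(-12 + √(4 + O)))
A(c) = 571/(111 + c)
B(627, m(2, 14))/A(w) = (627*(-12 + √(4 + 627)))/((571/(111 + 222))) = (627*(-12 + √631))/((571/333)) = (-7524 + 627*√631)/((571*(1/333))) = (-7524 + 627*√631)/(571/333) = (-7524 + 627*√631)*(333/571) = -2505492/571 + 208791*√631/571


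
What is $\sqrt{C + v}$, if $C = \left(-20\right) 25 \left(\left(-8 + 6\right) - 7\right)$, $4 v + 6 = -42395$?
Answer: $\frac{i \sqrt{24401}}{2} \approx 78.104 i$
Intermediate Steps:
$v = - \frac{42401}{4}$ ($v = - \frac{3}{2} + \frac{1}{4} \left(-42395\right) = - \frac{3}{2} - \frac{42395}{4} = - \frac{42401}{4} \approx -10600.0$)
$C = 4500$ ($C = - 500 \left(-2 - 7\right) = \left(-500\right) \left(-9\right) = 4500$)
$\sqrt{C + v} = \sqrt{4500 - \frac{42401}{4}} = \sqrt{- \frac{24401}{4}} = \frac{i \sqrt{24401}}{2}$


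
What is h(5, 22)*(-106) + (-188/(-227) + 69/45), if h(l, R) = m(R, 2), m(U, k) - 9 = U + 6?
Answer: -13346369/3405 ≈ -3919.6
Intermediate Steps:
m(U, k) = 15 + U (m(U, k) = 9 + (U + 6) = 9 + (6 + U) = 15 + U)
h(l, R) = 15 + R
h(5, 22)*(-106) + (-188/(-227) + 69/45) = (15 + 22)*(-106) + (-188/(-227) + 69/45) = 37*(-106) + (-188*(-1/227) + 69*(1/45)) = -3922 + (188/227 + 23/15) = -3922 + 8041/3405 = -13346369/3405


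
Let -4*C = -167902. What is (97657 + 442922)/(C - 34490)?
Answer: 1081158/14971 ≈ 72.217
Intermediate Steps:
C = 83951/2 (C = -1/4*(-167902) = 83951/2 ≈ 41976.)
(97657 + 442922)/(C - 34490) = (97657 + 442922)/(83951/2 - 34490) = 540579/(14971/2) = 540579*(2/14971) = 1081158/14971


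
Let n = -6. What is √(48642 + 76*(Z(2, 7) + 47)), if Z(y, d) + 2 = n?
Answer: 3*√5734 ≈ 227.17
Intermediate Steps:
Z(y, d) = -8 (Z(y, d) = -2 - 6 = -8)
√(48642 + 76*(Z(2, 7) + 47)) = √(48642 + 76*(-8 + 47)) = √(48642 + 76*39) = √(48642 + 2964) = √51606 = 3*√5734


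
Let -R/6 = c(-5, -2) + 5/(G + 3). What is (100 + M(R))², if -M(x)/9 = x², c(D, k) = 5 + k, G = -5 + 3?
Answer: 425844496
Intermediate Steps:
G = -2
R = -48 (R = -6*((5 - 2) + 5/(-2 + 3)) = -6*(3 + 5/1) = -6*(3 + 1*5) = -6*(3 + 5) = -6*8 = -48)
M(x) = -9*x²
(100 + M(R))² = (100 - 9*(-48)²)² = (100 - 9*2304)² = (100 - 20736)² = (-20636)² = 425844496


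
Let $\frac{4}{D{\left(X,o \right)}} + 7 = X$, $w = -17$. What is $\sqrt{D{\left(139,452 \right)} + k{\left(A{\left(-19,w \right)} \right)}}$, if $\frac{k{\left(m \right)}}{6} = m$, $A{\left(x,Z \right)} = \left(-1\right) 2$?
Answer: $\frac{i \sqrt{13035}}{33} \approx 3.4597 i$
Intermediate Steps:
$A{\left(x,Z \right)} = -2$
$D{\left(X,o \right)} = \frac{4}{-7 + X}$
$k{\left(m \right)} = 6 m$
$\sqrt{D{\left(139,452 \right)} + k{\left(A{\left(-19,w \right)} \right)}} = \sqrt{\frac{4}{-7 + 139} + 6 \left(-2\right)} = \sqrt{\frac{4}{132} - 12} = \sqrt{4 \cdot \frac{1}{132} - 12} = \sqrt{\frac{1}{33} - 12} = \sqrt{- \frac{395}{33}} = \frac{i \sqrt{13035}}{33}$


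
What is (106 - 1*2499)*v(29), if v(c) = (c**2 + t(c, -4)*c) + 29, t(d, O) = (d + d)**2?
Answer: -235533418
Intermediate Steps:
t(d, O) = 4*d**2 (t(d, O) = (2*d)**2 = 4*d**2)
v(c) = 29 + c**2 + 4*c**3 (v(c) = (c**2 + (4*c**2)*c) + 29 = (c**2 + 4*c**3) + 29 = 29 + c**2 + 4*c**3)
(106 - 1*2499)*v(29) = (106 - 1*2499)*(29 + 29**2 + 4*29**3) = (106 - 2499)*(29 + 841 + 4*24389) = -2393*(29 + 841 + 97556) = -2393*98426 = -235533418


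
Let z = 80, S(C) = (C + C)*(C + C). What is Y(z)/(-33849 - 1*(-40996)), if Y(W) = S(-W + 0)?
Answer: 25600/7147 ≈ 3.5819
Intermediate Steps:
S(C) = 4*C² (S(C) = (2*C)*(2*C) = 4*C²)
Y(W) = 4*W² (Y(W) = 4*(-W + 0)² = 4*(-W)² = 4*W²)
Y(z)/(-33849 - 1*(-40996)) = (4*80²)/(-33849 - 1*(-40996)) = (4*6400)/(-33849 + 40996) = 25600/7147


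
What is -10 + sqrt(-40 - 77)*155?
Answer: -10 + 465*I*sqrt(13) ≈ -10.0 + 1676.6*I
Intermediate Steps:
-10 + sqrt(-40 - 77)*155 = -10 + sqrt(-117)*155 = -10 + (3*I*sqrt(13))*155 = -10 + 465*I*sqrt(13)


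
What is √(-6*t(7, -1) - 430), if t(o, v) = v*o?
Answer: 2*I*√97 ≈ 19.698*I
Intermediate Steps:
t(o, v) = o*v
√(-6*t(7, -1) - 430) = √(-42*(-1) - 430) = √(-6*(-7) - 430) = √(42 - 430) = √(-388) = 2*I*√97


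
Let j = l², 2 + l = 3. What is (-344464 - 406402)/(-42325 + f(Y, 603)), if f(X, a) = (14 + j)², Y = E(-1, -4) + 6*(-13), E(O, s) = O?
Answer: 375433/21050 ≈ 17.835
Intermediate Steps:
l = 1 (l = -2 + 3 = 1)
j = 1 (j = 1² = 1)
Y = -79 (Y = -1 + 6*(-13) = -1 - 78 = -79)
f(X, a) = 225 (f(X, a) = (14 + 1)² = 15² = 225)
(-344464 - 406402)/(-42325 + f(Y, 603)) = (-344464 - 406402)/(-42325 + 225) = -750866/(-42100) = -750866*(-1/42100) = 375433/21050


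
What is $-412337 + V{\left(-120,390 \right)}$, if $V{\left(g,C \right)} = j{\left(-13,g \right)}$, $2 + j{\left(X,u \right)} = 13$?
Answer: $-412326$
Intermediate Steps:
$j{\left(X,u \right)} = 11$ ($j{\left(X,u \right)} = -2 + 13 = 11$)
$V{\left(g,C \right)} = 11$
$-412337 + V{\left(-120,390 \right)} = -412337 + 11 = -412326$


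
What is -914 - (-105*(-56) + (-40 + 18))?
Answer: -6772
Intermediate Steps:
-914 - (-105*(-56) + (-40 + 18)) = -914 - (5880 - 22) = -914 - 1*5858 = -914 - 5858 = -6772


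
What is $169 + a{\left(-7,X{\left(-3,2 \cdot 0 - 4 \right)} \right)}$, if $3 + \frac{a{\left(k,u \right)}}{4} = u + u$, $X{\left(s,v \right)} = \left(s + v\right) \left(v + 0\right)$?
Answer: $381$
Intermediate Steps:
$X{\left(s,v \right)} = v \left(s + v\right)$ ($X{\left(s,v \right)} = \left(s + v\right) v = v \left(s + v\right)$)
$a{\left(k,u \right)} = -12 + 8 u$ ($a{\left(k,u \right)} = -12 + 4 \left(u + u\right) = -12 + 4 \cdot 2 u = -12 + 8 u$)
$169 + a{\left(-7,X{\left(-3,2 \cdot 0 - 4 \right)} \right)} = 169 - \left(12 - 8 \left(2 \cdot 0 - 4\right) \left(-3 + \left(2 \cdot 0 - 4\right)\right)\right) = 169 - \left(12 - 8 \left(0 - 4\right) \left(-3 + \left(0 - 4\right)\right)\right) = 169 - \left(12 - 8 \left(- 4 \left(-3 - 4\right)\right)\right) = 169 - \left(12 - 8 \left(\left(-4\right) \left(-7\right)\right)\right) = 169 + \left(-12 + 8 \cdot 28\right) = 169 + \left(-12 + 224\right) = 169 + 212 = 381$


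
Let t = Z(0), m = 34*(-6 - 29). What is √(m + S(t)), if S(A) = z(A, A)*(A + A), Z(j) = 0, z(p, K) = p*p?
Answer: I*√1190 ≈ 34.496*I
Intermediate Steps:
z(p, K) = p²
m = -1190 (m = 34*(-35) = -1190)
t = 0
S(A) = 2*A³ (S(A) = A²*(A + A) = A²*(2*A) = 2*A³)
√(m + S(t)) = √(-1190 + 2*0³) = √(-1190 + 2*0) = √(-1190 + 0) = √(-1190) = I*√1190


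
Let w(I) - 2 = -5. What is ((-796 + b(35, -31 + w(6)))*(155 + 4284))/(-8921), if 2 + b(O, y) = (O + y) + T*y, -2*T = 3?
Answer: 3311494/8921 ≈ 371.20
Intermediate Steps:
T = -3/2 (T = -1/2*3 = -3/2 ≈ -1.5000)
w(I) = -3 (w(I) = 2 - 5 = -3)
b(O, y) = -2 + O - y/2 (b(O, y) = -2 + ((O + y) - 3*y/2) = -2 + (O - y/2) = -2 + O - y/2)
((-796 + b(35, -31 + w(6)))*(155 + 4284))/(-8921) = ((-796 + (-2 + 35 - (-31 - 3)/2))*(155 + 4284))/(-8921) = ((-796 + (-2 + 35 - 1/2*(-34)))*4439)*(-1/8921) = ((-796 + (-2 + 35 + 17))*4439)*(-1/8921) = ((-796 + 50)*4439)*(-1/8921) = -746*4439*(-1/8921) = -3311494*(-1/8921) = 3311494/8921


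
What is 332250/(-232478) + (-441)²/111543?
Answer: 1358732028/4321882259 ≈ 0.31438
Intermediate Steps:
332250/(-232478) + (-441)²/111543 = 332250*(-1/232478) + 194481*(1/111543) = -166125/116239 + 64827/37181 = 1358732028/4321882259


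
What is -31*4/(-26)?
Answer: 62/13 ≈ 4.7692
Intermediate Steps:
-31*4/(-26) = -124*(-1/26) = 62/13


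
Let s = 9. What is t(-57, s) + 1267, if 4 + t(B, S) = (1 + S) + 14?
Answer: 1287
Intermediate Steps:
t(B, S) = 11 + S (t(B, S) = -4 + ((1 + S) + 14) = -4 + (15 + S) = 11 + S)
t(-57, s) + 1267 = (11 + 9) + 1267 = 20 + 1267 = 1287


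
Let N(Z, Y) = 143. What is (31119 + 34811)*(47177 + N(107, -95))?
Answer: 3119807600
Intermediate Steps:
(31119 + 34811)*(47177 + N(107, -95)) = (31119 + 34811)*(47177 + 143) = 65930*47320 = 3119807600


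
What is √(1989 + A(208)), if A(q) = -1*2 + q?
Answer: √2195 ≈ 46.851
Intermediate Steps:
A(q) = -2 + q
√(1989 + A(208)) = √(1989 + (-2 + 208)) = √(1989 + 206) = √2195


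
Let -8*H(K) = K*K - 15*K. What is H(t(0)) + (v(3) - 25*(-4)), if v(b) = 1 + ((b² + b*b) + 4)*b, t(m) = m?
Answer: 167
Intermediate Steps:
v(b) = 1 + b*(4 + 2*b²) (v(b) = 1 + ((b² + b²) + 4)*b = 1 + (2*b² + 4)*b = 1 + (4 + 2*b²)*b = 1 + b*(4 + 2*b²))
H(K) = -K²/8 + 15*K/8 (H(K) = -(K*K - 15*K)/8 = -(K² - 15*K)/8 = -K²/8 + 15*K/8)
H(t(0)) + (v(3) - 25*(-4)) = (⅛)*0*(15 - 1*0) + ((1 + 2*3³ + 4*3) - 25*(-4)) = (⅛)*0*(15 + 0) + ((1 + 2*27 + 12) + 100) = (⅛)*0*15 + ((1 + 54 + 12) + 100) = 0 + (67 + 100) = 0 + 167 = 167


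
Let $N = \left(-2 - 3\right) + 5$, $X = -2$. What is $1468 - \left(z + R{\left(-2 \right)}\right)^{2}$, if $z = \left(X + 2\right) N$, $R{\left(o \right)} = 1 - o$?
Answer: $1459$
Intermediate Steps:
$N = 0$ ($N = -5 + 5 = 0$)
$z = 0$ ($z = \left(-2 + 2\right) 0 = 0 \cdot 0 = 0$)
$1468 - \left(z + R{\left(-2 \right)}\right)^{2} = 1468 - \left(0 + \left(1 - -2\right)\right)^{2} = 1468 - \left(0 + \left(1 + 2\right)\right)^{2} = 1468 - \left(0 + 3\right)^{2} = 1468 - 3^{2} = 1468 - 9 = 1459$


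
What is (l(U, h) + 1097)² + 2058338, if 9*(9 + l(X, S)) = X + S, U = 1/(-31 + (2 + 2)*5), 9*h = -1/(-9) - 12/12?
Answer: 208477062409027/64304361 ≈ 3.2420e+6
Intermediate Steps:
h = -8/81 (h = (-1/(-9) - 12/12)/9 = (-1*(-⅑) - 12*1/12)/9 = (⅑ - 1)/9 = (⅑)*(-8/9) = -8/81 ≈ -0.098765)
U = -1/11 (U = 1/(-31 + 4*5) = 1/(-31 + 20) = 1/(-11) = -1/11 ≈ -0.090909)
l(X, S) = -9 + S/9 + X/9 (l(X, S) = -9 + (X + S)/9 = -9 + (S + X)/9 = -9 + (S/9 + X/9) = -9 + S/9 + X/9)
(l(U, h) + 1097)² + 2058338 = ((-9 + (⅑)*(-8/81) + (⅑)*(-1/11)) + 1097)² + 2058338 = ((-9 - 8/729 - 1/99) + 1097)² + 2058338 = (-72340/8019 + 1097)² + 2058338 = (8724503/8019)² + 2058338 = 76116952597009/64304361 + 2058338 = 208477062409027/64304361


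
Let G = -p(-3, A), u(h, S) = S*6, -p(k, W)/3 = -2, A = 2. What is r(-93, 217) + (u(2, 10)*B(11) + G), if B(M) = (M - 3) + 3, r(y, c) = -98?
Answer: 556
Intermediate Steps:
p(k, W) = 6 (p(k, W) = -3*(-2) = 6)
u(h, S) = 6*S
B(M) = M (B(M) = (-3 + M) + 3 = M)
G = -6 (G = -1*6 = -6)
r(-93, 217) + (u(2, 10)*B(11) + G) = -98 + ((6*10)*11 - 6) = -98 + (60*11 - 6) = -98 + (660 - 6) = -98 + 654 = 556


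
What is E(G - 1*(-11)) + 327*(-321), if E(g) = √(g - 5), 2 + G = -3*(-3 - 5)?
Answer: -104967 + 2*√7 ≈ -1.0496e+5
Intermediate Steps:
G = 22 (G = -2 - 3*(-3 - 5) = -2 - 3*(-8) = -2 + 24 = 22)
E(g) = √(-5 + g)
E(G - 1*(-11)) + 327*(-321) = √(-5 + (22 - 1*(-11))) + 327*(-321) = √(-5 + (22 + 11)) - 104967 = √(-5 + 33) - 104967 = √28 - 104967 = 2*√7 - 104967 = -104967 + 2*√7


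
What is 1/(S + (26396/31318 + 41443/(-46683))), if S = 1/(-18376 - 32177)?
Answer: -586582585407/26358304712 ≈ -22.254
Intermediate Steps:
S = -1/50553 (S = 1/(-50553) = -1/50553 ≈ -1.9781e-5)
1/(S + (26396/31318 + 41443/(-46683))) = 1/(-1/50553 + (26396/31318 + 41443/(-46683))) = 1/(-1/50553 + (26396*(1/31318) + 41443*(-1/46683))) = 1/(-1/50553 + (13198/15659 - 41443/46683)) = 1/(-1/50553 - 4690529/104429871) = 1/(-26358304712/586582585407) = -586582585407/26358304712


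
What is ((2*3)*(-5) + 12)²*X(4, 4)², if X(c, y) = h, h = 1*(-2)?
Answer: 1296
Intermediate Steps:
h = -2
X(c, y) = -2
((2*3)*(-5) + 12)²*X(4, 4)² = ((2*3)*(-5) + 12)²*(-2)² = (6*(-5) + 12)²*4 = (-30 + 12)²*4 = (-18)²*4 = 324*4 = 1296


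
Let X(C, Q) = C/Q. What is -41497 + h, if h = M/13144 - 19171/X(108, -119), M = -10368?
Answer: -3615277229/177444 ≈ -20374.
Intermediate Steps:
h = 3748116439/177444 (h = -10368/13144 - 19171/(108/(-119)) = -10368*1/13144 - 19171/(108*(-1/119)) = -1296/1643 - 19171/(-108/119) = -1296/1643 - 19171*(-119/108) = -1296/1643 + 2281349/108 = 3748116439/177444 ≈ 21123.)
-41497 + h = -41497 + 3748116439/177444 = -3615277229/177444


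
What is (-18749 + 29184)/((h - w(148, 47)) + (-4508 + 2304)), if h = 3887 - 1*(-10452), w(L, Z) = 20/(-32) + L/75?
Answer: 6261000/7280191 ≈ 0.86000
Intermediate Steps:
w(L, Z) = -5/8 + L/75 (w(L, Z) = 20*(-1/32) + L*(1/75) = -5/8 + L/75)
h = 14339 (h = 3887 + 10452 = 14339)
(-18749 + 29184)/((h - w(148, 47)) + (-4508 + 2304)) = (-18749 + 29184)/((14339 - (-5/8 + (1/75)*148)) + (-4508 + 2304)) = 10435/((14339 - (-5/8 + 148/75)) - 2204) = 10435/((14339 - 1*809/600) - 2204) = 10435/((14339 - 809/600) - 2204) = 10435/(8602591/600 - 2204) = 10435/(7280191/600) = 10435*(600/7280191) = 6261000/7280191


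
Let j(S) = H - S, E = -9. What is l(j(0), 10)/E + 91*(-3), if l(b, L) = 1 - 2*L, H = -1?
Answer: -2438/9 ≈ -270.89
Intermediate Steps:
j(S) = -1 - S
l(j(0), 10)/E + 91*(-3) = (1 - 2*10)/(-9) + 91*(-3) = (1 - 20)*(-1/9) - 273 = -19*(-1/9) - 273 = 19/9 - 273 = -2438/9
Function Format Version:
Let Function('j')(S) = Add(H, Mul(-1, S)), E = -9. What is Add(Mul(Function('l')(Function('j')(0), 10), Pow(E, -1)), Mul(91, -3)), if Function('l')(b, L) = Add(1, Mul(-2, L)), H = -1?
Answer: Rational(-2438, 9) ≈ -270.89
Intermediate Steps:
Function('j')(S) = Add(-1, Mul(-1, S))
Add(Mul(Function('l')(Function('j')(0), 10), Pow(E, -1)), Mul(91, -3)) = Add(Mul(Add(1, Mul(-2, 10)), Pow(-9, -1)), Mul(91, -3)) = Add(Mul(Add(1, -20), Rational(-1, 9)), -273) = Add(Mul(-19, Rational(-1, 9)), -273) = Add(Rational(19, 9), -273) = Rational(-2438, 9)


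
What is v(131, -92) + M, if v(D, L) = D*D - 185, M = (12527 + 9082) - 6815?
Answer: 31770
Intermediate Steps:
M = 14794 (M = 21609 - 6815 = 14794)
v(D, L) = -185 + D**2 (v(D, L) = D**2 - 185 = -185 + D**2)
v(131, -92) + M = (-185 + 131**2) + 14794 = (-185 + 17161) + 14794 = 16976 + 14794 = 31770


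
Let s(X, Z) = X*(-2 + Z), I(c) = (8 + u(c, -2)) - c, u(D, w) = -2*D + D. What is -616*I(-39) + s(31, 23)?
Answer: -52325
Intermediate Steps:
u(D, w) = -D
I(c) = 8 - 2*c (I(c) = (8 - c) - c = 8 - 2*c)
-616*I(-39) + s(31, 23) = -616*(8 - 2*(-39)) + 31*(-2 + 23) = -616*(8 + 78) + 31*21 = -616*86 + 651 = -52976 + 651 = -52325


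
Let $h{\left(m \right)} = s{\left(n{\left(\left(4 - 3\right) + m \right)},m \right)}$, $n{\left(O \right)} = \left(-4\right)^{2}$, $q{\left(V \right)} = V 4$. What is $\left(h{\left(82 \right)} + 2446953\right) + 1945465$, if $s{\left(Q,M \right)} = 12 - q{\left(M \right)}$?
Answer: $4392102$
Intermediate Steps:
$q{\left(V \right)} = 4 V$
$n{\left(O \right)} = 16$
$s{\left(Q,M \right)} = 12 - 4 M$
$h{\left(m \right)} = 12 - 4 m$
$\left(h{\left(82 \right)} + 2446953\right) + 1945465 = \left(\left(12 - 328\right) + 2446953\right) + 1945465 = \left(-316 + 2446953\right) + 1945465 = 2446637 + 1945465 = 4392102$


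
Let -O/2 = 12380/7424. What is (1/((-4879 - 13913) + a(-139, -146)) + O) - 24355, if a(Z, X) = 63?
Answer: -423360336943/17380512 ≈ -24358.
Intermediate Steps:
O = -3095/928 (O = -24760/7424 = -2*3095/1856 = -3095/928 ≈ -3.3351)
(1/((-4879 - 13913) + a(-139, -146)) + O) - 24355 = (1/((-4879 - 13913) + 63) - 3095/928) - 24355 = (1/(-18792 + 63) - 3095/928) - 24355 = (1/(-18729) - 3095/928) - 24355 = (-1/18729 - 3095/928) - 24355 = -57967183/17380512 - 24355 = -423360336943/17380512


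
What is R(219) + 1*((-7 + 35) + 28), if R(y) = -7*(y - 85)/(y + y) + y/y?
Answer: 12014/219 ≈ 54.858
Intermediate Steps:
R(y) = 1 - 7*(-85 + y)/(2*y) (R(y) = -7*(-85 + y)/(2*y) + 1 = 1 - 7*(-85 + y)/(2*y))
R(219) + 1*((-7 + 35) + 28) = (5/2)*(119 - 1*219)/219 + 1*((-7 + 35) + 28) = (5/2)*(1/219)*(119 - 219) + 1*(28 + 28) = (5/2)*(1/219)*(-100) + 1*56 = -250/219 + 56 = 12014/219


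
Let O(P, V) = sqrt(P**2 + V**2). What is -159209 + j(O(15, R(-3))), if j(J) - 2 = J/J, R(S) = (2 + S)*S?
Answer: -159206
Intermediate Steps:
R(S) = S*(2 + S)
j(J) = 3 (j(J) = 2 + J/J = 2 + 1 = 3)
-159209 + j(O(15, R(-3))) = -159209 + 3 = -159206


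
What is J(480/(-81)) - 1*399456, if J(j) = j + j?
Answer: -10785632/27 ≈ -3.9947e+5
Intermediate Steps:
J(j) = 2*j
J(480/(-81)) - 1*399456 = 2*(480/(-81)) - 1*399456 = 2*(480*(-1/81)) - 399456 = 2*(-160/27) - 399456 = -320/27 - 399456 = -10785632/27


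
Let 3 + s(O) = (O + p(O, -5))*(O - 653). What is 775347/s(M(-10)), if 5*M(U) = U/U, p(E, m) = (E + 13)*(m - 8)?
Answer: 6461225/932391 ≈ 6.9297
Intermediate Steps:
p(E, m) = (-8 + m)*(13 + E) (p(E, m) = (13 + E)*(-8 + m) = (-8 + m)*(13 + E))
M(U) = 1/5 (M(U) = (U/U)/5 = (1/5)*1 = 1/5)
s(O) = -3 + (-653 + O)*(-169 - 12*O) (s(O) = -3 + (O + (-104 - 8*O + 13*(-5) + O*(-5)))*(O - 653) = -3 + (O + (-104 - 8*O - 65 - 5*O))*(-653 + O) = -3 + (O + (-169 - 13*O))*(-653 + O) = -3 + (-169 - 12*O)*(-653 + O) = -3 + (-653 + O)*(-169 - 12*O))
775347/s(M(-10)) = 775347/(110354 - 12*(1/5)**2 + 7667*(1/5)) = 775347/(110354 - 12*1/25 + 7667/5) = 775347/(110354 - 12/25 + 7667/5) = 775347/(2797173/25) = 775347*(25/2797173) = 6461225/932391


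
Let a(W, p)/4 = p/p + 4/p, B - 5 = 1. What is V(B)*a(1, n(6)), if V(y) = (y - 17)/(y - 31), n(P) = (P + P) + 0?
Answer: 176/75 ≈ 2.3467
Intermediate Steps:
n(P) = 2*P (n(P) = 2*P + 0 = 2*P)
B = 6 (B = 5 + 1 = 6)
a(W, p) = 4 + 16/p (a(W, p) = 4*(p/p + 4/p) = 4*(1 + 4/p) = 4 + 16/p)
V(y) = (-17 + y)/(-31 + y)
V(B)*a(1, n(6)) = ((-17 + 6)/(-31 + 6))*(4 + 16/((2*6))) = (-11/(-25))*(4 + 16/12) = (-1/25*(-11))*(4 + 16*(1/12)) = 11*(4 + 4/3)/25 = (11/25)*(16/3) = 176/75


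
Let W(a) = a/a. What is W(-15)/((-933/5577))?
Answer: -1859/311 ≈ -5.9775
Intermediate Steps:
W(a) = 1
W(-15)/((-933/5577)) = 1/(-933/5577) = 1/(-933*1/5577) = 1/(-311/1859) = 1*(-1859/311) = -1859/311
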